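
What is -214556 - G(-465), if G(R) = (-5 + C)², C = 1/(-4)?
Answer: -3433337/16 ≈ -2.1458e+5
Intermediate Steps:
C = -¼ ≈ -0.25000
G(R) = 441/16 (G(R) = (-5 - ¼)² = (-21/4)² = 441/16)
-214556 - G(-465) = -214556 - 1*441/16 = -214556 - 441/16 = -3433337/16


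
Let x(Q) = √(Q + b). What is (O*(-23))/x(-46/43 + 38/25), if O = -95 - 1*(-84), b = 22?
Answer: 115*√1037762/2194 ≈ 53.396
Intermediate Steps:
x(Q) = √(22 + Q) (x(Q) = √(Q + 22) = √(22 + Q))
O = -11 (O = -95 + 84 = -11)
(O*(-23))/x(-46/43 + 38/25) = (-11*(-23))/(√(22 + (-46/43 + 38/25))) = 253/(√(22 + (-46*1/43 + 38*(1/25)))) = 253/(√(22 + (-46/43 + 38/25))) = 253/(√(22 + 484/1075)) = 253/(√(24134/1075)) = 253/((√1037762/215)) = 253*(5*√1037762/24134) = 115*√1037762/2194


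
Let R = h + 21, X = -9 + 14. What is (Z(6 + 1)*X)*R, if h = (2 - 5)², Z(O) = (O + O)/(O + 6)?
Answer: 2100/13 ≈ 161.54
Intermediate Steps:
X = 5
Z(O) = 2*O/(6 + O) (Z(O) = (2*O)/(6 + O) = 2*O/(6 + O))
h = 9 (h = (-3)² = 9)
R = 30 (R = 9 + 21 = 30)
(Z(6 + 1)*X)*R = ((2*(6 + 1)/(6 + (6 + 1)))*5)*30 = ((2*7/(6 + 7))*5)*30 = ((2*7/13)*5)*30 = ((2*7*(1/13))*5)*30 = ((14/13)*5)*30 = (70/13)*30 = 2100/13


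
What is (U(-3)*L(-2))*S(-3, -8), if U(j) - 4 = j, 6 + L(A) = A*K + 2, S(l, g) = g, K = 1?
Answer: 48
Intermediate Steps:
L(A) = -4 + A (L(A) = -6 + (A*1 + 2) = -6 + (A + 2) = -6 + (2 + A) = -4 + A)
U(j) = 4 + j
(U(-3)*L(-2))*S(-3, -8) = ((4 - 3)*(-4 - 2))*(-8) = (1*(-6))*(-8) = -6*(-8) = 48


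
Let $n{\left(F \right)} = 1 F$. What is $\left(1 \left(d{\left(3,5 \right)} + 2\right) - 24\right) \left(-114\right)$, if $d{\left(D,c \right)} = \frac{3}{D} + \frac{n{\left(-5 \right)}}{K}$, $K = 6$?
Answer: $2489$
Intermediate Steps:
$n{\left(F \right)} = F$
$d{\left(D,c \right)} = - \frac{5}{6} + \frac{3}{D}$ ($d{\left(D,c \right)} = \frac{3}{D} - \frac{5}{6} = - \frac{5}{6} + \frac{3}{D}$)
$\left(1 \left(d{\left(3,5 \right)} + 2\right) - 24\right) \left(-114\right) = \left(1 \left(\left(- \frac{5}{6} + \frac{3}{3}\right) + 2\right) - 24\right) \left(-114\right) = \left(1 \left(\left(- \frac{5}{6} + 3 \cdot \frac{1}{3}\right) + 2\right) - 24\right) \left(-114\right) = \left(1 \left(\left(- \frac{5}{6} + 1\right) + 2\right) - 24\right) \left(-114\right) = \left(1 \left(\frac{1}{6} + 2\right) - 24\right) \left(-114\right) = \left(1 \cdot \frac{13}{6} - 24\right) \left(-114\right) = \left(\frac{13}{6} - 24\right) \left(-114\right) = \left(- \frac{131}{6}\right) \left(-114\right) = 2489$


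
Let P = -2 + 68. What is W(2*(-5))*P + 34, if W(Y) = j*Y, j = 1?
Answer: -626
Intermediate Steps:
P = 66
W(Y) = Y (W(Y) = 1*Y = Y)
W(2*(-5))*P + 34 = (2*(-5))*66 + 34 = -10*66 + 34 = -660 + 34 = -626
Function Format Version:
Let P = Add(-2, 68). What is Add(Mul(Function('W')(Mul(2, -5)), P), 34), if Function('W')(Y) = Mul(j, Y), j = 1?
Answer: -626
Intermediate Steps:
P = 66
Function('W')(Y) = Y (Function('W')(Y) = Mul(1, Y) = Y)
Add(Mul(Function('W')(Mul(2, -5)), P), 34) = Add(Mul(Mul(2, -5), 66), 34) = Add(Mul(-10, 66), 34) = Add(-660, 34) = -626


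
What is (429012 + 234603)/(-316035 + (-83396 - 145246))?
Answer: -221205/181559 ≈ -1.2184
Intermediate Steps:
(429012 + 234603)/(-316035 + (-83396 - 145246)) = 663615/(-316035 - 228642) = 663615/(-544677) = 663615*(-1/544677) = -221205/181559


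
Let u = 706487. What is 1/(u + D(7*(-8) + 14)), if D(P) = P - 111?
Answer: 1/706334 ≈ 1.4158e-6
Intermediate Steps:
D(P) = -111 + P
1/(u + D(7*(-8) + 14)) = 1/(706487 + (-111 + (7*(-8) + 14))) = 1/(706487 + (-111 + (-56 + 14))) = 1/(706487 + (-111 - 42)) = 1/(706487 - 153) = 1/706334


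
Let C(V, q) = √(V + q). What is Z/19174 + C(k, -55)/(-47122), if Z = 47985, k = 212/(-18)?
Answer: 47985/19174 - I*√601/141366 ≈ 2.5026 - 0.00017342*I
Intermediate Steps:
k = -106/9 (k = 212*(-1/18) = -106/9 ≈ -11.778)
Z/19174 + C(k, -55)/(-47122) = 47985/19174 + √(-106/9 - 55)/(-47122) = 47985*(1/19174) + √(-601/9)*(-1/47122) = 47985/19174 + (I*√601/3)*(-1/47122) = 47985/19174 - I*√601/141366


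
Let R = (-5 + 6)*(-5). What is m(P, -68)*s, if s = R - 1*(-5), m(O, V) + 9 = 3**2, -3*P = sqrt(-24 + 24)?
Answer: 0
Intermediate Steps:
R = -5 (R = 1*(-5) = -5)
P = 0 (P = -sqrt(-24 + 24)/3 = -sqrt(0)/3 = -1/3*0 = 0)
m(O, V) = 0 (m(O, V) = -9 + 3**2 = -9 + 9 = 0)
s = 0 (s = -5 - 1*(-5) = -5 + 5 = 0)
m(P, -68)*s = 0*0 = 0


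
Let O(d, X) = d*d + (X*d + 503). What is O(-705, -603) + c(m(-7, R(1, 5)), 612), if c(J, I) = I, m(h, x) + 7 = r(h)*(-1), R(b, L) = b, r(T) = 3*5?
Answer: 923255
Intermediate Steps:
r(T) = 15
m(h, x) = -22 (m(h, x) = -7 + 15*(-1) = -7 - 15 = -22)
O(d, X) = 503 + d² + X*d (O(d, X) = d² + (503 + X*d) = 503 + d² + X*d)
O(-705, -603) + c(m(-7, R(1, 5)), 612) = (503 + (-705)² - 603*(-705)) + 612 = (503 + 497025 + 425115) + 612 = 922643 + 612 = 923255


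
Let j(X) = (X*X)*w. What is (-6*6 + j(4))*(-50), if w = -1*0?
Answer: 1800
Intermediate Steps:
w = 0
j(X) = 0 (j(X) = (X*X)*0 = X²*0 = 0)
(-6*6 + j(4))*(-50) = (-6*6 + 0)*(-50) = (-36 + 0)*(-50) = -36*(-50) = 1800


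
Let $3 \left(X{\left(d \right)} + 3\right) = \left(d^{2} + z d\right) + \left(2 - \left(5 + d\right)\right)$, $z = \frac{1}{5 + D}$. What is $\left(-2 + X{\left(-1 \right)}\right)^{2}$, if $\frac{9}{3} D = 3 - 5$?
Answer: $\frac{44521}{1521} \approx 29.271$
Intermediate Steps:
$D = - \frac{2}{3}$ ($D = \frac{3 - 5}{3} = \frac{1}{3} \left(-2\right) = - \frac{2}{3} \approx -0.66667$)
$z = \frac{3}{13}$ ($z = \frac{1}{5 - \frac{2}{3}} = \frac{1}{\frac{13}{3}} = \frac{3}{13} \approx 0.23077$)
$X{\left(d \right)} = -4 - \frac{10 d}{39} + \frac{d^{2}}{3}$ ($X{\left(d \right)} = -3 + \frac{\left(d^{2} + \frac{3 d}{13}\right) + \left(2 - \left(5 + d\right)\right)}{3} = -3 + \frac{\left(d^{2} + \frac{3 d}{13}\right) - \left(3 + d\right)}{3} = -3 + \frac{-3 + d^{2} - \frac{10 d}{13}}{3} = -3 - \left(1 - \frac{d^{2}}{3} + \frac{10 d}{39}\right) = -4 - \frac{10 d}{39} + \frac{d^{2}}{3}$)
$\left(-2 + X{\left(-1 \right)}\right)^{2} = \left(-2 - \left(\frac{146}{39} - \frac{1}{3}\right)\right)^{2} = \left(-2 + \left(-4 + \frac{10}{39} + \frac{1}{3} \cdot 1\right)\right)^{2} = \left(-2 + \left(-4 + \frac{10}{39} + \frac{1}{3}\right)\right)^{2} = \left(-2 - \frac{133}{39}\right)^{2} = \left(- \frac{211}{39}\right)^{2} = \frac{44521}{1521}$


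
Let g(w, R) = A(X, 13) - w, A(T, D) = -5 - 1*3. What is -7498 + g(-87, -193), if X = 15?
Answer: -7419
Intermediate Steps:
A(T, D) = -8 (A(T, D) = -5 - 3 = -8)
g(w, R) = -8 - w
-7498 + g(-87, -193) = -7498 + (-8 - 1*(-87)) = -7498 + (-8 + 87) = -7498 + 79 = -7419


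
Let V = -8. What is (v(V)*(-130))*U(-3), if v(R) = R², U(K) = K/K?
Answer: -8320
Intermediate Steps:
U(K) = 1
(v(V)*(-130))*U(-3) = ((-8)²*(-130))*1 = (64*(-130))*1 = -8320*1 = -8320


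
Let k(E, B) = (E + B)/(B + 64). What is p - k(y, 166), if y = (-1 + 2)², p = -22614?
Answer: -5201387/230 ≈ -22615.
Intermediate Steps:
y = 1 (y = 1² = 1)
k(E, B) = (B + E)/(64 + B)
p - k(y, 166) = -22614 - (166 + 1)/(64 + 166) = -22614 - 167/230 = -5201387/230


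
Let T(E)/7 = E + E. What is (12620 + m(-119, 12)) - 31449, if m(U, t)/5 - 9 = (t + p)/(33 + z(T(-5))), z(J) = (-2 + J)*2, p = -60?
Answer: -694928/37 ≈ -18782.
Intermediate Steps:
T(E) = 14*E (T(E) = 7*(E + E) = 7*(2*E) = 14*E)
z(J) = -4 + 2*J
m(U, t) = 1765/37 - 5*t/111 (m(U, t) = 45 + 5*((t - 60)/(33 + (-4 + 2*(14*(-5))))) = 45 + 5*((-60 + t)/(33 + (-4 + 2*(-70)))) = 45 + 5*((-60 + t)/(33 + (-4 - 140))) = 45 + 5*((-60 + t)/(33 - 144)) = 45 + 5*((-60 + t)/(-111)) = 45 + 5*((-60 + t)*(-1/111)) = 45 + 5*(20/37 - t/111) = 45 + (100/37 - 5*t/111) = 1765/37 - 5*t/111)
(12620 + m(-119, 12)) - 31449 = (12620 + (1765/37 - 5/111*12)) - 31449 = (12620 + (1765/37 - 20/37)) - 31449 = (12620 + 1745/37) - 31449 = 468685/37 - 31449 = -694928/37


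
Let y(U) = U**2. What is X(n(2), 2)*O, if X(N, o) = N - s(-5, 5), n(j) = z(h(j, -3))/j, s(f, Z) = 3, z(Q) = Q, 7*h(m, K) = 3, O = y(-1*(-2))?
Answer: -78/7 ≈ -11.143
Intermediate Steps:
O = 4 (O = (-1*(-2))**2 = 2**2 = 4)
h(m, K) = 3/7 (h(m, K) = (1/7)*3 = 3/7)
n(j) = 3/(7*j)
X(N, o) = -3 + N (X(N, o) = N - 1*3 = N - 3 = -3 + N)
X(n(2), 2)*O = (-3 + (3/7)/2)*4 = (-3 + (3/7)*(1/2))*4 = (-3 + 3/14)*4 = -39/14*4 = -78/7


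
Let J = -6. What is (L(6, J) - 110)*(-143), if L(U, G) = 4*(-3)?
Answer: 17446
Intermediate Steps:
L(U, G) = -12
(L(6, J) - 110)*(-143) = (-12 - 110)*(-143) = -122*(-143) = 17446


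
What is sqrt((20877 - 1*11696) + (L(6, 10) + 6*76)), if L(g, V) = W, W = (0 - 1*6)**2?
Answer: sqrt(9673) ≈ 98.351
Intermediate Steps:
W = 36 (W = (0 - 6)**2 = (-6)**2 = 36)
L(g, V) = 36
sqrt((20877 - 1*11696) + (L(6, 10) + 6*76)) = sqrt((20877 - 1*11696) + (36 + 6*76)) = sqrt((20877 - 11696) + (36 + 456)) = sqrt(9181 + 492) = sqrt(9673)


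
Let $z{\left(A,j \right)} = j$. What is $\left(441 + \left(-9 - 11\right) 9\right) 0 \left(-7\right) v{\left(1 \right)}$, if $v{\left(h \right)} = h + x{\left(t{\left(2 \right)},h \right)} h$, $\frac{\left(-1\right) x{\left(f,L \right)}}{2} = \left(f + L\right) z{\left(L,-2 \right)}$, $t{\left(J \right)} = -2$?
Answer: $0$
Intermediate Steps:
$x{\left(f,L \right)} = 4 L + 4 f$ ($x{\left(f,L \right)} = - 2 \left(f + L\right) \left(-2\right) = - 2 \left(L + f\right) \left(-2\right) = - 2 \left(- 2 L - 2 f\right) = 4 L + 4 f$)
$v{\left(h \right)} = h + h \left(-8 + 4 h\right)$ ($v{\left(h \right)} = h + \left(4 h + 4 \left(-2\right)\right) h = h + \left(4 h - 8\right) h = h + \left(-8 + 4 h\right) h = h + h \left(-8 + 4 h\right)$)
$\left(441 + \left(-9 - 11\right) 9\right) 0 \left(-7\right) v{\left(1 \right)} = \left(441 + \left(-9 - 11\right) 9\right) 0 \left(-7\right) 1 \left(-7 + 4 \cdot 1\right) = \left(441 - 180\right) 0 \cdot 1 \left(-7 + 4\right) = \left(441 - 180\right) 0 \cdot 1 \left(-3\right) = 261 \cdot 0 \left(-3\right) = 261 \cdot 0 = 0$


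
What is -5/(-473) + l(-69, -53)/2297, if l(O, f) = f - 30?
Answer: -27774/1086481 ≈ -0.025563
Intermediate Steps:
l(O, f) = -30 + f
-5/(-473) + l(-69, -53)/2297 = -5/(-473) + (-30 - 53)/2297 = -5*(-1/473) - 83*1/2297 = 5/473 - 83/2297 = -27774/1086481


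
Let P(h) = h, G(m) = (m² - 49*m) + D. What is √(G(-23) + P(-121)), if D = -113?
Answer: 3*√158 ≈ 37.709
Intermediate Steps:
G(m) = -113 + m² - 49*m (G(m) = (m² - 49*m) - 113 = -113 + m² - 49*m)
√(G(-23) + P(-121)) = √((-113 + (-23)² - 49*(-23)) - 121) = √((-113 + 529 + 1127) - 121) = √(1543 - 121) = √1422 = 3*√158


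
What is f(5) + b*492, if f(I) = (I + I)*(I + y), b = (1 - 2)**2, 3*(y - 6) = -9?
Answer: 572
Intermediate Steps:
y = 3 (y = 6 + (1/3)*(-9) = 6 - 3 = 3)
b = 1 (b = (-1)**2 = 1)
f(I) = 2*I*(3 + I) (f(I) = (I + I)*(I + 3) = (2*I)*(3 + I) = 2*I*(3 + I))
f(5) + b*492 = 2*5*(3 + 5) + 1*492 = 2*5*8 + 492 = 80 + 492 = 572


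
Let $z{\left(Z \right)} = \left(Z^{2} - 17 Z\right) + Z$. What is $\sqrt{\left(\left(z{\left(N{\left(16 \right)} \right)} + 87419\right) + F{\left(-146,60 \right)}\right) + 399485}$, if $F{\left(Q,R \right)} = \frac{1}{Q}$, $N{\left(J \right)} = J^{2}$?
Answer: $\frac{\sqrt{11688500558}}{146} \approx 740.5$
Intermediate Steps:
$z{\left(Z \right)} = Z^{2} - 16 Z$
$\sqrt{\left(\left(z{\left(N{\left(16 \right)} \right)} + 87419\right) + F{\left(-146,60 \right)}\right) + 399485} = \sqrt{\left(\left(16^{2} \left(-16 + 16^{2}\right) + 87419\right) + \frac{1}{-146}\right) + 399485} = \sqrt{\left(\left(256 \left(-16 + 256\right) + 87419\right) - \frac{1}{146}\right) + 399485} = \sqrt{\left(\left(256 \cdot 240 + 87419\right) - \frac{1}{146}\right) + 399485} = \sqrt{\left(\left(61440 + 87419\right) - \frac{1}{146}\right) + 399485} = \sqrt{\left(148859 - \frac{1}{146}\right) + 399485} = \sqrt{\frac{21733413}{146} + 399485} = \sqrt{\frac{80058223}{146}} = \frac{\sqrt{11688500558}}{146}$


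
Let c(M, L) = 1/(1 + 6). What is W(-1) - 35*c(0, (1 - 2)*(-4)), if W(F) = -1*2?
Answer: -7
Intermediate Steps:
c(M, L) = ⅐ (c(M, L) = 1/7 = ⅐)
W(F) = -2
W(-1) - 35*c(0, (1 - 2)*(-4)) = -2 - 35*⅐ = -2 - 5 = -7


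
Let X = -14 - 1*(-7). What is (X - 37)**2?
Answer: 1936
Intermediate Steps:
X = -7 (X = -14 + 7 = -7)
(X - 37)**2 = (-7 - 37)**2 = (-44)**2 = 1936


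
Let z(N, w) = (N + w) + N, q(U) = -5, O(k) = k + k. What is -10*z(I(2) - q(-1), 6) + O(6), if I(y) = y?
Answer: -188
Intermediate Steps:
O(k) = 2*k
z(N, w) = w + 2*N
-10*z(I(2) - q(-1), 6) + O(6) = -10*(6 + 2*(2 - 1*(-5))) + 2*6 = -10*(6 + 2*(2 + 5)) + 12 = -10*(6 + 2*7) + 12 = -10*(6 + 14) + 12 = -10*20 + 12 = -200 + 12 = -188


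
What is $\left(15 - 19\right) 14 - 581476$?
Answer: $-581532$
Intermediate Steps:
$\left(15 - 19\right) 14 - 581476 = \left(-4\right) 14 - 581476 = -56 - 581476 = -581532$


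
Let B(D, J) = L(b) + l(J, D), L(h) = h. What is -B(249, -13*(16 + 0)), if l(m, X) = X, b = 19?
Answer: -268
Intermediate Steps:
B(D, J) = 19 + D
-B(249, -13*(16 + 0)) = -(19 + 249) = -1*268 = -268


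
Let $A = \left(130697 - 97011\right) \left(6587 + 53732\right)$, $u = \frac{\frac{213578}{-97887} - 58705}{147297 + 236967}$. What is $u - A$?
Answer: $- \frac{76429020744808150025}{37614450168} \approx -2.0319 \cdot 10^{9}$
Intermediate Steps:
$u = - \frac{5746669913}{37614450168}$ ($u = \frac{213578 \left(- \frac{1}{97887}\right) - 58705}{384264} = \left(- \frac{213578}{97887} - 58705\right) \frac{1}{384264} = \left(- \frac{5746669913}{97887}\right) \frac{1}{384264} = - \frac{5746669913}{37614450168} \approx -0.15278$)
$A = 2031905834$ ($A = 33686 \cdot 60319 = 2031905834$)
$u - A = - \frac{5746669913}{37614450168} - 2031905834 = - \frac{76429020744808150025}{37614450168}$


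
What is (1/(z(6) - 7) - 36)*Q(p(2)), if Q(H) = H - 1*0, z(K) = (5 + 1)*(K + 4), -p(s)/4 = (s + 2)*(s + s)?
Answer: 122048/53 ≈ 2302.8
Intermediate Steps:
p(s) = -8*s*(2 + s) (p(s) = -4*(s + 2)*(s + s) = -4*(2 + s)*2*s = -8*s*(2 + s))
z(K) = 24 + 6*K (z(K) = 6*(4 + K) = 24 + 6*K)
Q(H) = H (Q(H) = H + 0 = H)
(1/(z(6) - 7) - 36)*Q(p(2)) = (1/((24 + 6*6) - 7) - 36)*(-8*2*(2 + 2)) = (1/((24 + 36) - 7) - 36)*(-8*2*4) = (1/(60 - 7) - 36)*(-64) = (1/53 - 36)*(-64) = -1907/53*(-64) = 122048/53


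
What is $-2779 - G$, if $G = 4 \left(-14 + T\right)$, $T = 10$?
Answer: $-2763$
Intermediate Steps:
$G = -16$ ($G = 4 \left(-14 + 10\right) = 4 \left(-4\right) = -16$)
$-2779 - G = -2779 - -16 = -2779 + 16 = -2763$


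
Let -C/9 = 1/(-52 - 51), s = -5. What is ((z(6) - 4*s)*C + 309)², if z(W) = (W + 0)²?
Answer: 1045293561/10609 ≈ 98529.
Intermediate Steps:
z(W) = W²
C = 9/103 (C = -9/(-52 - 51) = -9/(-103) = -9*(-1/103) = 9/103 ≈ 0.087379)
((z(6) - 4*s)*C + 309)² = ((6² - 4*(-5))*(9/103) + 309)² = ((36 + 20)*(9/103) + 309)² = (56*(9/103) + 309)² = (504/103 + 309)² = (32331/103)² = 1045293561/10609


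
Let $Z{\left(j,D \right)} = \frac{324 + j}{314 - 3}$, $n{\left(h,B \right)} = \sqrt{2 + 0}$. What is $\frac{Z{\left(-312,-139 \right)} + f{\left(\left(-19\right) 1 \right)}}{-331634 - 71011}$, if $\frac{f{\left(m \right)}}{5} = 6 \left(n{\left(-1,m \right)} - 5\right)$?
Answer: $\frac{15546}{41740865} - \frac{2 \sqrt{2}}{26843} \approx 0.00026707$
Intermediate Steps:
$n{\left(h,B \right)} = \sqrt{2}$
$Z{\left(j,D \right)} = \frac{324}{311} + \frac{j}{311}$ ($Z{\left(j,D \right)} = \frac{324 + j}{311} = \left(324 + j\right) \frac{1}{311} = \frac{324}{311} + \frac{j}{311}$)
$f{\left(m \right)} = -150 + 30 \sqrt{2}$ ($f{\left(m \right)} = 5 \cdot 6 \left(\sqrt{2} - 5\right) = 5 \cdot 6 \left(-5 + \sqrt{2}\right) = 5 \left(-30 + 6 \sqrt{2}\right) = -150 + 30 \sqrt{2}$)
$\frac{Z{\left(-312,-139 \right)} + f{\left(\left(-19\right) 1 \right)}}{-331634 - 71011} = \frac{\left(\frac{324}{311} + \frac{1}{311} \left(-312\right)\right) - \left(150 - 30 \sqrt{2}\right)}{-331634 - 71011} = \frac{\left(\frac{324}{311} - \frac{312}{311}\right) - \left(150 - 30 \sqrt{2}\right)}{-402645} = \left(\frac{12}{311} - \left(150 - 30 \sqrt{2}\right)\right) \left(- \frac{1}{402645}\right) = \left(- \frac{46638}{311} + 30 \sqrt{2}\right) \left(- \frac{1}{402645}\right) = \frac{15546}{41740865} - \frac{2 \sqrt{2}}{26843}$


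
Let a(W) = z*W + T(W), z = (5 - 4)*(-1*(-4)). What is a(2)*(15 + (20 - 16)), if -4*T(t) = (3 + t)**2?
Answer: 133/4 ≈ 33.250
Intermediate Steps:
T(t) = -(3 + t)**2/4
z = 4 (z = 1*4 = 4)
a(W) = 4*W - (3 + W)**2/4
a(2)*(15 + (20 - 16)) = (4*2 - (3 + 2)**2/4)*(15 + (20 - 16)) = (8 - 1/4*5**2)*(15 + 4) = (8 - 1/4*25)*19 = (8 - 25/4)*19 = (7/4)*19 = 133/4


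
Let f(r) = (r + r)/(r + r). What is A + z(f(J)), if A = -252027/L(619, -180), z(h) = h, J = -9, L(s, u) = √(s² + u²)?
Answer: 1 - 252027*√415561/415561 ≈ -389.96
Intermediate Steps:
f(r) = 1 (f(r) = (2*r)/((2*r)) = (2*r)*(1/(2*r)) = 1)
A = -252027*√415561/415561 (A = -252027/√(619² + (-180)²) = -252027/√(383161 + 32400) = -252027*√415561/415561 ≈ -390.96)
A + z(f(J)) = -252027*√415561/415561 + 1 = 1 - 252027*√415561/415561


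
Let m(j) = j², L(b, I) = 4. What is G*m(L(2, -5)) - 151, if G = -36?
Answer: -727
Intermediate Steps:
G*m(L(2, -5)) - 151 = -36*4² - 151 = -36*16 - 151 = -576 - 151 = -727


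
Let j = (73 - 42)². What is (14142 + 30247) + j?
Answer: 45350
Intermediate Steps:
j = 961 (j = 31² = 961)
(14142 + 30247) + j = (14142 + 30247) + 961 = 44389 + 961 = 45350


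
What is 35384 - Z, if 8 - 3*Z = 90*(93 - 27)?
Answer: 112084/3 ≈ 37361.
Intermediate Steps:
Z = -5932/3 (Z = 8/3 - 30*(93 - 27) = 8/3 - 30*66 = 8/3 - 1/3*5940 = 8/3 - 1980 = -5932/3 ≈ -1977.3)
35384 - Z = 35384 - 1*(-5932/3) = 35384 + 5932/3 = 112084/3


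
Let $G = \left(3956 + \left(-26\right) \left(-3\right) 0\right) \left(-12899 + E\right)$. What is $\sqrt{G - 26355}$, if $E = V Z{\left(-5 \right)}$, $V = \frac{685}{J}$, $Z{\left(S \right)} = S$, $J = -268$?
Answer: $\frac{4 i \sqrt{14309877621}}{67} \approx 7141.7 i$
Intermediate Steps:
$V = - \frac{685}{268}$ ($V = \frac{685}{-268} = 685 \left(- \frac{1}{268}\right) = - \frac{685}{268} \approx -2.556$)
$E = \frac{3425}{268}$ ($E = \left(- \frac{685}{268}\right) \left(-5\right) = \frac{3425}{268} \approx 12.78$)
$G = - \frac{3415518423}{67}$ ($G = \left(3956 + \left(-26\right) \left(-3\right) 0\right) \left(-12899 + \frac{3425}{268}\right) = \left(3956 + 78 \cdot 0\right) \left(- \frac{3453507}{268}\right) = \left(3956 + 0\right) \left(- \frac{3453507}{268}\right) = 3956 \left(- \frac{3453507}{268}\right) = - \frac{3415518423}{67} \approx -5.0978 \cdot 10^{7}$)
$\sqrt{G - 26355} = \sqrt{- \frac{3415518423}{67} - 26355} = \sqrt{- \frac{3417284208}{67}} = \frac{4 i \sqrt{14309877621}}{67}$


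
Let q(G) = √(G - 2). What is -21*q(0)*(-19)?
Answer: 399*I*√2 ≈ 564.27*I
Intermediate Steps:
q(G) = √(-2 + G)
-21*q(0)*(-19) = -21*√(-2 + 0)*(-19) = -21*I*√2*(-19) = 399*I*√2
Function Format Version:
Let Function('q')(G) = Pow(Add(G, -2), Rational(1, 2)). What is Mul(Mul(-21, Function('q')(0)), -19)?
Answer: Mul(399, I, Pow(2, Rational(1, 2))) ≈ Mul(564.27, I)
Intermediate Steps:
Function('q')(G) = Pow(Add(-2, G), Rational(1, 2))
Mul(Mul(-21, Function('q')(0)), -19) = Mul(Mul(-21, Pow(Add(-2, 0), Rational(1, 2))), -19) = Mul(Mul(-21, Pow(-2, Rational(1, 2))), -19) = Mul(Mul(-21, Mul(I, Pow(2, Rational(1, 2)))), -19) = Mul(Mul(-21, I, Pow(2, Rational(1, 2))), -19) = Mul(399, I, Pow(2, Rational(1, 2)))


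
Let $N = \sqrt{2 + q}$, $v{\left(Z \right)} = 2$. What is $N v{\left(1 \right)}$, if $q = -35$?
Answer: $2 i \sqrt{33} \approx 11.489 i$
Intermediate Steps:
$N = i \sqrt{33}$ ($N = \sqrt{2 - 35} = \sqrt{-33} = i \sqrt{33} \approx 5.7446 i$)
$N v{\left(1 \right)} = i \sqrt{33} \cdot 2 = 2 i \sqrt{33}$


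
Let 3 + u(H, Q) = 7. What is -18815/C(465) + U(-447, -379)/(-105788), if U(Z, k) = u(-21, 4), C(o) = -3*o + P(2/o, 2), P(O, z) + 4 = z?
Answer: 497598908/36946459 ≈ 13.468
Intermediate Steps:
u(H, Q) = 4 (u(H, Q) = -3 + 7 = 4)
P(O, z) = -4 + z
C(o) = -2 - 3*o (C(o) = -3*o + (-4 + 2) = -3*o - 2 = -2 - 3*o)
U(Z, k) = 4
-18815/C(465) + U(-447, -379)/(-105788) = -18815/(-2 - 3*465) + 4/(-105788) = -18815/(-2 - 1395) + 4*(-1/105788) = -18815/(-1397) - 1/26447 = -18815*(-1/1397) - 1/26447 = 18815/1397 - 1/26447 = 497598908/36946459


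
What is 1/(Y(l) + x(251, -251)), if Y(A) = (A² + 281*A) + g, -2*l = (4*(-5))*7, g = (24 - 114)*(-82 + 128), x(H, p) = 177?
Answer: 1/20607 ≈ 4.8527e-5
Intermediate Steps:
g = -4140 (g = -90*46 = -4140)
l = 70 (l = -4*(-5)*7/2 = -(-10)*7 = -½*(-140) = 70)
Y(A) = -4140 + A² + 281*A (Y(A) = (A² + 281*A) - 4140 = -4140 + A² + 281*A)
1/(Y(l) + x(251, -251)) = 1/((-4140 + 70² + 281*70) + 177) = 1/((-4140 + 4900 + 19670) + 177) = 1/(20430 + 177) = 1/20607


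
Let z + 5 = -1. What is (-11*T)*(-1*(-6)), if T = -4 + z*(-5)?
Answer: -1716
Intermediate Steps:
z = -6 (z = -5 - 1 = -6)
T = 26 (T = -4 - 6*(-5) = -4 + 30 = 26)
(-11*T)*(-1*(-6)) = (-11*26)*(-1*(-6)) = -286*6 = -1716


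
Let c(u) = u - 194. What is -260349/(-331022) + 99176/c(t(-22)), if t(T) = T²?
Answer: 16452469541/47998190 ≈ 342.77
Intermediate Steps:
c(u) = -194 + u
-260349/(-331022) + 99176/c(t(-22)) = -260349/(-331022) + 99176/(-194 + (-22)²) = -260349*(-1/331022) + 99176/(-194 + 484) = 260349/331022 + 99176/290 = 260349/331022 + 99176*(1/290) = 260349/331022 + 49588/145 = 16452469541/47998190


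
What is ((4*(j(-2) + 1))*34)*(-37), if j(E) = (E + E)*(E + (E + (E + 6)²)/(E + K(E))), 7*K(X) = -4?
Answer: -1393864/9 ≈ -1.5487e+5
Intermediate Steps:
K(X) = -4/7 (K(X) = (⅐)*(-4) = -4/7)
j(E) = 2*E*(E + (E + (6 + E)²)/(-4/7 + E)) (j(E) = (E + E)*(E + (E + (E + 6)²)/(E - 4/7)) = (2*E)*(E + (E + (6 + E)²)/(-4/7 + E)) = 2*E*(E + (E + (6 + E)²)/(-4/7 + E)))
((4*(j(-2) + 1))*34)*(-37) = ((4*(2*(-2)*(252 + 14*(-2)² + 87*(-2))/(-4 + 7*(-2)) + 1))*34)*(-37) = ((4*(2*(-2)*(252 + 14*4 - 174)/(-4 - 14) + 1))*34)*(-37) = ((4*(2*(-2)*(252 + 56 - 174)/(-18) + 1))*34)*(-37) = ((4*(2*(-2)*(-1/18)*134 + 1))*34)*(-37) = ((4*(268/9 + 1))*34)*(-37) = ((4*(277/9))*34)*(-37) = ((1108/9)*34)*(-37) = (37672/9)*(-37) = -1393864/9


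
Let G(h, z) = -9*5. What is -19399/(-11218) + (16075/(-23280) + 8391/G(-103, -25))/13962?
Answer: 3128241954749/1823123334240 ≈ 1.7159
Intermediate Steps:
G(h, z) = -45
-19399/(-11218) + (16075/(-23280) + 8391/G(-103, -25))/13962 = -19399/(-11218) + (16075/(-23280) + 8391/(-45))/13962 = -19399*(-1/11218) + (16075*(-1/23280) + 8391*(-1/45))*(1/13962) = 19399/11218 + (-3215/4656 - 2797/15)*(1/13962) = 19399/11218 - 4357019/23280*1/13962 = 19399/11218 - 4357019/325035360 = 3128241954749/1823123334240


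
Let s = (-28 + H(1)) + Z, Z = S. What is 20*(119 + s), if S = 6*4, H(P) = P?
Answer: 2320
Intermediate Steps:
S = 24
Z = 24
s = -3 (s = (-28 + 1) + 24 = -27 + 24 = -3)
20*(119 + s) = 20*(119 - 3) = 20*116 = 2320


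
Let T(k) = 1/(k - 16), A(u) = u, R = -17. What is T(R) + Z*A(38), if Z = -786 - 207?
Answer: -1245223/33 ≈ -37734.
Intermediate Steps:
Z = -993
T(k) = 1/(-16 + k)
T(R) + Z*A(38) = 1/(-16 - 17) - 993*38 = 1/(-33) - 37734 = -1/33 - 37734 = -1245223/33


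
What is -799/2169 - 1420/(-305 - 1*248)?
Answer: 2638133/1199457 ≈ 2.1994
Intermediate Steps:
-799/2169 - 1420/(-305 - 1*248) = -799*1/2169 - 1420/(-305 - 248) = -799/2169 - 1420/(-553) = -799/2169 - 1420*(-1/553) = -799/2169 + 1420/553 = 2638133/1199457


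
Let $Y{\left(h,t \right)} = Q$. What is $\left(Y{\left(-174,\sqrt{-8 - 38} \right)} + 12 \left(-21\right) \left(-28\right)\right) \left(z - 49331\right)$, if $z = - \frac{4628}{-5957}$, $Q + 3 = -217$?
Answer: $- \frac{2008827910204}{5957} \approx -3.3722 \cdot 10^{8}$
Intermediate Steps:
$Q = -220$ ($Q = -3 - 217 = -220$)
$Y{\left(h,t \right)} = -220$
$z = \frac{4628}{5957}$ ($z = \left(-4628\right) \left(- \frac{1}{5957}\right) = \frac{4628}{5957} \approx 0.7769$)
$\left(Y{\left(-174,\sqrt{-8 - 38} \right)} + 12 \left(-21\right) \left(-28\right)\right) \left(z - 49331\right) = \left(-220 + 12 \left(-21\right) \left(-28\right)\right) \left(\frac{4628}{5957} - 49331\right) = \left(-220 - -7056\right) \left(- \frac{293860139}{5957}\right) = \left(-220 + 7056\right) \left(- \frac{293860139}{5957}\right) = 6836 \left(- \frac{293860139}{5957}\right) = - \frac{2008827910204}{5957}$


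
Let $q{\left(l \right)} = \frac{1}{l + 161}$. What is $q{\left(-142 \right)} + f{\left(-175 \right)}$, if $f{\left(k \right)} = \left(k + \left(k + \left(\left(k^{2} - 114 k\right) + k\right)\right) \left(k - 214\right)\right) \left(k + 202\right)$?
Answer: $- \frac{10022840099}{19} \approx -5.2752 \cdot 10^{8}$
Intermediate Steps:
$q{\left(l \right)} = \frac{1}{161 + l}$
$f{\left(k \right)} = \left(202 + k\right) \left(k + \left(-214 + k\right) \left(k^{2} - 112 k\right)\right)$ ($f{\left(k \right)} = \left(k + \left(k + \left(k^{2} - 113 k\right)\right) \left(-214 + k\right)\right) \left(202 + k\right) = \left(k + \left(k^{2} - 112 k\right) \left(-214 + k\right)\right) \left(202 + k\right) = \left(k + \left(-214 + k\right) \left(k^{2} - 112 k\right)\right) \left(202 + k\right) = \left(202 + k\right) \left(k + \left(-214 + k\right) \left(k^{2} - 112 k\right)\right)$)
$q{\left(-142 \right)} + f{\left(-175 \right)} = \frac{1}{161 - 142} - 175 \left(4841738 + \left(-175\right)^{3} - -7329525 - 124 \left(-175\right)^{2}\right) = \frac{1}{19} - 175 \left(4841738 - 5359375 + 7329525 - 3797500\right) = \frac{1}{19} - 527517900 = - \frac{10022840099}{19}$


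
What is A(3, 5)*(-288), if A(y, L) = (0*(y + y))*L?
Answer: 0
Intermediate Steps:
A(y, L) = 0 (A(y, L) = (0*(2*y))*L = 0*L = 0)
A(3, 5)*(-288) = 0*(-288) = 0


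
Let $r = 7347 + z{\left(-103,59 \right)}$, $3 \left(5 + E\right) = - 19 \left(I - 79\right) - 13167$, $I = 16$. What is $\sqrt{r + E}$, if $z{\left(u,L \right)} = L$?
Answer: $3 \sqrt{379} \approx 58.404$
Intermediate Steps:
$E = -3995$ ($E = -5 + \frac{- 19 \left(16 - 79\right) - 13167}{3} = -5 + \frac{\left(-19\right) \left(-63\right) - 13167}{3} = -5 + \frac{1197 - 13167}{3} = -5 + \frac{1}{3} \left(-11970\right) = -5 - 3990 = -3995$)
$r = 7406$ ($r = 7347 + 59 = 7406$)
$\sqrt{r + E} = \sqrt{7406 - 3995} = \sqrt{3411} = 3 \sqrt{379}$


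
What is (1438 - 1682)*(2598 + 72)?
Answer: -651480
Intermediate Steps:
(1438 - 1682)*(2598 + 72) = -244*2670 = -651480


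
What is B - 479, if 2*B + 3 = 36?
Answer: -925/2 ≈ -462.50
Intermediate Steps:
B = 33/2 (B = -3/2 + (1/2)*36 = -3/2 + 18 = 33/2 ≈ 16.500)
B - 479 = 33/2 - 479 = -925/2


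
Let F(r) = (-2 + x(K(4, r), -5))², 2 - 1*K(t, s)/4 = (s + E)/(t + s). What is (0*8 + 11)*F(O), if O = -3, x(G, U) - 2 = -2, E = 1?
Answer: 44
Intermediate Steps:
K(t, s) = 8 - 4*(1 + s)/(s + t) (K(t, s) = 8 - 4*(s + 1)/(t + s) = 8 - 4*(1 + s)/(s + t))
x(G, U) = 0 (x(G, U) = 2 - 2 = 0)
F(r) = 4 (F(r) = (-2 + 0)² = (-2)² = 4)
(0*8 + 11)*F(O) = (0*8 + 11)*4 = (0 + 11)*4 = 11*4 = 44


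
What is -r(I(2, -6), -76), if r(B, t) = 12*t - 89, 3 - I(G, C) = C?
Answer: 1001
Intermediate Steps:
I(G, C) = 3 - C
r(B, t) = -89 + 12*t
-r(I(2, -6), -76) = -(-89 + 12*(-76)) = -(-89 - 912) = -1*(-1001) = 1001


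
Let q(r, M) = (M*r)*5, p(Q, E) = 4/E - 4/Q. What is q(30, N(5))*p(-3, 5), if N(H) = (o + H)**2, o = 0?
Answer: 8000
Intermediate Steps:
p(Q, E) = -4/Q + 4/E
N(H) = H**2 (N(H) = (0 + H)**2 = H**2)
q(r, M) = 5*M*r
q(30, N(5))*p(-3, 5) = (5*5**2*30)*(-4/(-3) + 4/5) = (5*25*30)*(-4*(-1/3) + 4*(1/5)) = 3750*(4/3 + 4/5) = 3750*(32/15) = 8000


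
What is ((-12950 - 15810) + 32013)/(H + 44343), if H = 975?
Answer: 3253/45318 ≈ 0.071782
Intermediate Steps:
((-12950 - 15810) + 32013)/(H + 44343) = ((-12950 - 15810) + 32013)/(975 + 44343) = (-28760 + 32013)/45318 = 3253*(1/45318) = 3253/45318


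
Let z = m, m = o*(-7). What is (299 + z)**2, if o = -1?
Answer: 93636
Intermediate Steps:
m = 7 (m = -1*(-7) = 7)
z = 7
(299 + z)**2 = (299 + 7)**2 = 306**2 = 93636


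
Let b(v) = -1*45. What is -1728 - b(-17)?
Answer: -1683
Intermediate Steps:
b(v) = -45
-1728 - b(-17) = -1728 - 1*(-45) = -1728 + 45 = -1683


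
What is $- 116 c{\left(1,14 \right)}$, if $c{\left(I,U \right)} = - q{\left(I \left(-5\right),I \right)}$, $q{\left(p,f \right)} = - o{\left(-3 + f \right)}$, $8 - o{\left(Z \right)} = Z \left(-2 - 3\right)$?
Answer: $232$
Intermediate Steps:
$o{\left(Z \right)} = 8 + 5 Z$ ($o{\left(Z \right)} = 8 - Z \left(-2 - 3\right) = 8 - Z \left(-5\right) = 8 - - 5 Z = 8 + 5 Z$)
$q{\left(p,f \right)} = 7 - 5 f$ ($q{\left(p,f \right)} = - (8 + 5 \left(-3 + f\right)) = - (8 + \left(-15 + 5 f\right)) = - (-7 + 5 f) = 7 - 5 f$)
$c{\left(I,U \right)} = -7 + 5 I$ ($c{\left(I,U \right)} = - (7 - 5 I) = -7 + 5 I$)
$- 116 c{\left(1,14 \right)} = - 116 \left(-7 + 5 \cdot 1\right) = - 116 \left(-7 + 5\right) = \left(-116\right) \left(-2\right) = 232$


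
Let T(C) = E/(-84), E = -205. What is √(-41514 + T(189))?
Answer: I*√73226391/42 ≈ 203.74*I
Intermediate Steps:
T(C) = 205/84 (T(C) = -205/(-84) = -205*(-1/84) = 205/84)
√(-41514 + T(189)) = √(-41514 + 205/84) = √(-3486971/84) = I*√73226391/42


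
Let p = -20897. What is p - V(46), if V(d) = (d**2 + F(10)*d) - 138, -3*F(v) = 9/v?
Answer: -114306/5 ≈ -22861.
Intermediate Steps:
F(v) = -3/v
V(d) = -138 + d**2 - 3*d/10 (V(d) = (d**2 + (-3/10)*d) - 138 = (d**2 + (-3*1/10)*d) - 138 = (d**2 - 3*d/10) - 138 = -138 + d**2 - 3*d/10)
p - V(46) = -20897 - (-138 + 46**2 - 3/10*46) = -20897 - (-138 + 2116 - 69/5) = -20897 - 1*9821/5 = -20897 - 9821/5 = -114306/5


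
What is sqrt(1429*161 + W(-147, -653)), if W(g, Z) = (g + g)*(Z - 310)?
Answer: sqrt(513191) ≈ 716.37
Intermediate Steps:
W(g, Z) = 2*g*(-310 + Z) (W(g, Z) = (2*g)*(-310 + Z) = 2*g*(-310 + Z))
sqrt(1429*161 + W(-147, -653)) = sqrt(1429*161 + 2*(-147)*(-310 - 653)) = sqrt(230069 + 2*(-147)*(-963)) = sqrt(230069 + 283122) = sqrt(513191)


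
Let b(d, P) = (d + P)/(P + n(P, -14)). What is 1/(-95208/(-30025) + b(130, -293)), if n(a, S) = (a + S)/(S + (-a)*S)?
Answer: 36200572025/134934489348 ≈ 0.26828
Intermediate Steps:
n(a, S) = (S + a)/(S - S*a)
b(d, P) = (P + d)/(P - (14 - P)/(14*(-1 + P))) (b(d, P) = (d + P)/(P + (-1*(-14) - P)/((-14)*(-1 + P))) = (P + d)/(P - (14 - P)/(14*(-1 + P))))
1/(-95208/(-30025) + b(130, -293)) = 1/(-95208/(-30025) + 14*(-1 - 293)*(-293 + 130)/(-14 - 293 + 14*(-293)*(-1 - 293))) = 1/(-95208*(-1/30025) + 14*(-294)*(-163)/(-14 - 293 + 14*(-293)*(-294))) = 1/(95208/30025 + 14*(-294)*(-163)/(-14 - 293 + 1205988)) = 1/(95208/30025 + 14*(-294)*(-163)/1205681) = 1/(95208/30025 + 14*(1/1205681)*(-294)*(-163)) = 1/(95208/30025 + 670908/1205681) = 1/(134934489348/36200572025) = 36200572025/134934489348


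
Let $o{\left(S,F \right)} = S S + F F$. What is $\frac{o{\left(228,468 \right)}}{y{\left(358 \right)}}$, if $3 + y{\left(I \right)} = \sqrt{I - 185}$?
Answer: $\frac{203256}{41} + \frac{67752 \sqrt{173}}{41} \approx 26693.0$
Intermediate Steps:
$y{\left(I \right)} = -3 + \sqrt{-185 + I}$ ($y{\left(I \right)} = -3 + \sqrt{I - 185} = -3 + \sqrt{-185 + I}$)
$o{\left(S,F \right)} = F^{2} + S^{2}$ ($o{\left(S,F \right)} = S^{2} + F^{2} = F^{2} + S^{2}$)
$\frac{o{\left(228,468 \right)}}{y{\left(358 \right)}} = \frac{468^{2} + 228^{2}}{-3 + \sqrt{-185 + 358}} = \frac{219024 + 51984}{-3 + \sqrt{173}} = \frac{271008}{-3 + \sqrt{173}}$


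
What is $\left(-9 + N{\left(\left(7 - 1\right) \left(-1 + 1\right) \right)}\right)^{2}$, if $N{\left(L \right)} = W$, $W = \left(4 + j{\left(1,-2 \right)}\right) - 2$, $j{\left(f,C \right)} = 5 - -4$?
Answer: $4$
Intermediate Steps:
$j{\left(f,C \right)} = 9$ ($j{\left(f,C \right)} = 5 + 4 = 9$)
$W = 11$ ($W = \left(4 + 9\right) - 2 = 13 - 2 = 11$)
$N{\left(L \right)} = 11$
$\left(-9 + N{\left(\left(7 - 1\right) \left(-1 + 1\right) \right)}\right)^{2} = \left(-9 + 11\right)^{2} = 2^{2} = 4$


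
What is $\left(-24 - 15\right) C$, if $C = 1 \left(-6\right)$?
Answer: $234$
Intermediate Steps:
$C = -6$
$\left(-24 - 15\right) C = \left(-24 - 15\right) \left(-6\right) = \left(-39\right) \left(-6\right) = 234$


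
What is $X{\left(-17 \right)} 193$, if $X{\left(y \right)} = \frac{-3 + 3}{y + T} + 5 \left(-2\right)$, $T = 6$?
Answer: $-1930$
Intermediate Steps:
$X{\left(y \right)} = -10$ ($X{\left(y \right)} = \frac{-3 + 3}{y + 6} + 5 \left(-2\right) = \frac{0}{6 + y} - 10 = 0 - 10 = -10$)
$X{\left(-17 \right)} 193 = \left(-10\right) 193 = -1930$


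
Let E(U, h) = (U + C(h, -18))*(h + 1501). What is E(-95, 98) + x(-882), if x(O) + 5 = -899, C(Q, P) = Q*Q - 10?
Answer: 15187997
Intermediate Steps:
C(Q, P) = -10 + Q² (C(Q, P) = Q² - 10 = -10 + Q²)
x(O) = -904 (x(O) = -5 - 899 = -904)
E(U, h) = (1501 + h)*(-10 + U + h²) (E(U, h) = (U + (-10 + h²))*(h + 1501) = (-10 + U + h²)*(1501 + h) = (1501 + h)*(-10 + U + h²))
E(-95, 98) + x(-882) = (-15010 + 1501*(-95) + 1501*98² - 95*98 + 98*(-10 + 98²)) - 904 = (-15010 - 142595 + 1501*9604 - 9310 + 98*(-10 + 9604)) - 904 = (-15010 - 142595 + 14415604 - 9310 + 98*9594) - 904 = (-15010 - 142595 + 14415604 - 9310 + 940212) - 904 = 15188901 - 904 = 15187997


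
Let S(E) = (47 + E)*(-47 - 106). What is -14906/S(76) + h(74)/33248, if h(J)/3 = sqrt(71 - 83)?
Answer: 14906/18819 + 3*I*sqrt(3)/16624 ≈ 0.79207 + 0.00031257*I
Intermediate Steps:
h(J) = 6*I*sqrt(3) (h(J) = 3*sqrt(71 - 83) = 3*sqrt(-12) = 3*(2*I*sqrt(3)) = 6*I*sqrt(3))
S(E) = -7191 - 153*E (S(E) = (47 + E)*(-153) = -7191 - 153*E)
-14906/S(76) + h(74)/33248 = -14906/(-7191 - 153*76) + (6*I*sqrt(3))/33248 = -14906/(-7191 - 11628) + (6*I*sqrt(3))*(1/33248) = -14906/(-18819) + 3*I*sqrt(3)/16624 = -14906*(-1/18819) + 3*I*sqrt(3)/16624 = 14906/18819 + 3*I*sqrt(3)/16624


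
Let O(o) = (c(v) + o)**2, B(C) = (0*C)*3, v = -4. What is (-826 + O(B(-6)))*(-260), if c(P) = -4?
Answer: 210600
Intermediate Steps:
B(C) = 0 (B(C) = 0*3 = 0)
O(o) = (-4 + o)**2
(-826 + O(B(-6)))*(-260) = (-826 + (-4 + 0)**2)*(-260) = (-826 + (-4)**2)*(-260) = (-826 + 16)*(-260) = -810*(-260) = 210600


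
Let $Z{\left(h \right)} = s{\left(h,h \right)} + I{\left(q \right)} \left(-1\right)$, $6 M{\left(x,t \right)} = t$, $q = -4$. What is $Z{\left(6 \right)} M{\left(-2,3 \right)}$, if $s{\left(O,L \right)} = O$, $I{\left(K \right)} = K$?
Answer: $5$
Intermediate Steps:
$M{\left(x,t \right)} = \frac{t}{6}$
$Z{\left(h \right)} = 4 + h$ ($Z{\left(h \right)} = h - -4 = h + 4 = 4 + h$)
$Z{\left(6 \right)} M{\left(-2,3 \right)} = \left(4 + 6\right) \frac{1}{6} \cdot 3 = 10 \cdot \frac{1}{2} = 5$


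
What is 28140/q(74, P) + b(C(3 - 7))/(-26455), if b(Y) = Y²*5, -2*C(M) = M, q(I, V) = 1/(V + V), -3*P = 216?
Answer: -21439978564/5291 ≈ -4.0522e+6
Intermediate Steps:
P = -72 (P = -⅓*216 = -72)
q(I, V) = 1/(2*V)
C(M) = -M/2
b(Y) = 5*Y²
28140/q(74, P) + b(C(3 - 7))/(-26455) = 28140/(((½)/(-72))) + (5*(-(3 - 7)/2)²)/(-26455) = 28140/(((½)*(-1/72))) + (5*(-½*(-4))²)*(-1/26455) = 28140/(-1/144) + (5*2²)*(-1/26455) = 28140*(-144) + (5*4)*(-1/26455) = -4052160 + 20*(-1/26455) = -4052160 - 4/5291 = -21439978564/5291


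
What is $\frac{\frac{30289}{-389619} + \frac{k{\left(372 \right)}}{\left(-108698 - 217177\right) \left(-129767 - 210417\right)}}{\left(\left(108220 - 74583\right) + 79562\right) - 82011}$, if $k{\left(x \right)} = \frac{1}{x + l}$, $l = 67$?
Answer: $- \frac{491352452768047127}{197122340037343287996000} \approx -2.4926 \cdot 10^{-6}$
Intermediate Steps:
$k{\left(x \right)} = \frac{1}{67 + x}$ ($k{\left(x \right)} = \frac{1}{x + 67} = \frac{1}{67 + x}$)
$\frac{\frac{30289}{-389619} + \frac{k{\left(372 \right)}}{\left(-108698 - 217177\right) \left(-129767 - 210417\right)}}{\left(\left(108220 - 74583\right) + 79562\right) - 82011} = \frac{\frac{30289}{-389619} + \frac{1}{\left(67 + 372\right) \left(-108698 - 217177\right) \left(-129767 - 210417\right)}}{\left(\left(108220 - 74583\right) + 79562\right) - 82011} = \frac{30289 \left(- \frac{1}{389619}\right) + \frac{1}{439 \left(\left(-325875\right) \left(-340184\right)\right)}}{\left(33637 + 79562\right) - 82011} = \frac{- \frac{30289}{389619} + \frac{1}{439 \cdot 110857461000}}{113199 - 82011} = \frac{- \frac{30289}{389619} + \frac{1}{439} \cdot \frac{1}{110857461000}}{31188} = \left(- \frac{30289}{389619} + \frac{1}{48666425379000}\right) \frac{1}{31188} = \left(- \frac{491352452768047127}{6320454663246867000}\right) \frac{1}{31188} = - \frac{491352452768047127}{197122340037343287996000}$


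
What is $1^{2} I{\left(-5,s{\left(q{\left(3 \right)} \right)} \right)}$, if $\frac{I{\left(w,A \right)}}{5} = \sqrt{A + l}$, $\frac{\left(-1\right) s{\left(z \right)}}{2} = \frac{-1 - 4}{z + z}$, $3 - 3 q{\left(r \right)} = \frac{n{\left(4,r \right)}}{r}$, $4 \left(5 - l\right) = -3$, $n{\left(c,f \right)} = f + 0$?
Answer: $\frac{5 \sqrt{53}}{2} \approx 18.2$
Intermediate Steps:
$n{\left(c,f \right)} = f$
$l = \frac{23}{4}$ ($l = 5 - - \frac{3}{4} = 5 + \frac{3}{4} = \frac{23}{4} \approx 5.75$)
$q{\left(r \right)} = \frac{2}{3}$ ($q{\left(r \right)} = 1 - \frac{r \frac{1}{r}}{3} = 1 - \frac{1}{3} = \frac{2}{3}$)
$s{\left(z \right)} = \frac{5}{z}$ ($s{\left(z \right)} = - 2 \frac{-1 - 4}{z + z} = - 2 \left(- \frac{5}{2 z}\right) = \frac{5}{z}$)
$I{\left(w,A \right)} = 5 \sqrt{\frac{23}{4} + A}$ ($I{\left(w,A \right)} = 5 \sqrt{A + \frac{23}{4}} = 5 \sqrt{\frac{23}{4} + A}$)
$1^{2} I{\left(-5,s{\left(q{\left(3 \right)} \right)} \right)} = 1^{2} \frac{5 \sqrt{23 + 4 \frac{5}{\frac{2}{3}}}}{2} = 1 \frac{5 \sqrt{23 + 4 \cdot 5 \cdot \frac{3}{2}}}{2} = 1 \frac{5 \sqrt{23 + 4 \cdot \frac{15}{2}}}{2} = 1 \frac{5 \sqrt{23 + 30}}{2} = 1 \frac{5 \sqrt{53}}{2} = \frac{5 \sqrt{53}}{2}$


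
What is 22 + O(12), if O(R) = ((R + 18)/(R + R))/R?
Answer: 1061/48 ≈ 22.104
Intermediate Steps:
O(R) = (18 + R)/(2*R²) (O(R) = ((18 + R)/((2*R)))/R = ((18 + R)*(1/(2*R)))/R = ((18 + R)/(2*R))/R = (18 + R)/(2*R²))
22 + O(12) = 22 + (½)*(18 + 12)/12² = 22 + (½)*(1/144)*30 = 22 + 5/48 = 1061/48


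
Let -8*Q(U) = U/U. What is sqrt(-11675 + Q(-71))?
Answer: I*sqrt(186802)/4 ≈ 108.05*I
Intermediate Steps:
Q(U) = -1/8 (Q(U) = -U/(8*U) = -1/8*1 = -1/8)
sqrt(-11675 + Q(-71)) = sqrt(-11675 - 1/8) = sqrt(-93401/8) = I*sqrt(186802)/4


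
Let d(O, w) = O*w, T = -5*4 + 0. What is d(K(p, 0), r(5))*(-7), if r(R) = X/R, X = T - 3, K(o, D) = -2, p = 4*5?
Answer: -322/5 ≈ -64.400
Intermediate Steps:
p = 20
T = -20 (T = -20 + 0 = -20)
X = -23 (X = -20 - 3 = -23)
r(R) = -23/R
d(K(p, 0), r(5))*(-7) = -(-46)/5*(-7) = -2*(-23/5)*(-7) = (46/5)*(-7) = -322/5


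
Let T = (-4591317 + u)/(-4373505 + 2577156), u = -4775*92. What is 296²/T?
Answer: 157388913984/5030617 ≈ 31286.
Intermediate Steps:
u = -439300
T = 5030617/1796349 (T = (-4591317 - 439300)/(-4373505 + 2577156) = -5030617/(-1796349) = -5030617*(-1/1796349) = 5030617/1796349 ≈ 2.8005)
296²/T = 296²/(5030617/1796349) = 87616*(1796349/5030617) = 157388913984/5030617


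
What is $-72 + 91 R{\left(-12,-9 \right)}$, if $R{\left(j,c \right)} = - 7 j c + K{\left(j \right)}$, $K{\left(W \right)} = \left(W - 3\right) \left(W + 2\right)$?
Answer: $-55218$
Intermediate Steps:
$K{\left(W \right)} = \left(-3 + W\right) \left(2 + W\right)$
$R{\left(j,c \right)} = -6 + j^{2} - j - 7 c j$ ($R{\left(j,c \right)} = - 7 j c - \left(6 + j - j^{2}\right) = - 7 c j - \left(6 + j - j^{2}\right) = -6 + j^{2} - j - 7 c j$)
$-72 + 91 R{\left(-12,-9 \right)} = -72 + 91 \left(-6 + \left(-12\right)^{2} - -12 - \left(-63\right) \left(-12\right)\right) = -72 + 91 \left(-6 + 144 + 12 - 756\right) = -72 + 91 \left(-606\right) = -72 - 55146 = -55218$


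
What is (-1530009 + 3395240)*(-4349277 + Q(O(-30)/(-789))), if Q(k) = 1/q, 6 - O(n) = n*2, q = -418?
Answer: -3390985830243797/418 ≈ -8.1124e+12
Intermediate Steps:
O(n) = 6 - 2*n (O(n) = 6 - n*2 = 6 - 2*n)
Q(k) = -1/418 (Q(k) = 1/(-418) = -1/418)
(-1530009 + 3395240)*(-4349277 + Q(O(-30)/(-789))) = (-1530009 + 3395240)*(-4349277 - 1/418) = 1865231*(-1817997787/418) = -3390985830243797/418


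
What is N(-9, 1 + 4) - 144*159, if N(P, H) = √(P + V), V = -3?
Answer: -22896 + 2*I*√3 ≈ -22896.0 + 3.4641*I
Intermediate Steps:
N(P, H) = √(-3 + P) (N(P, H) = √(P - 3) = √(-3 + P))
N(-9, 1 + 4) - 144*159 = √(-3 - 9) - 144*159 = √(-12) - 22896 = 2*I*√3 - 22896 = -22896 + 2*I*√3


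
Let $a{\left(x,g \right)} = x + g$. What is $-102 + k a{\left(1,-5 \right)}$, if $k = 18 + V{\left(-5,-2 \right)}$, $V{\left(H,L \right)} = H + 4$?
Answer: $-170$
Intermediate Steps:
$V{\left(H,L \right)} = 4 + H$
$a{\left(x,g \right)} = g + x$
$k = 17$ ($k = 18 + \left(4 - 5\right) = 18 - 1 = 17$)
$-102 + k a{\left(1,-5 \right)} = -102 + 17 \left(-5 + 1\right) = -102 + 17 \left(-4\right) = -102 - 68 = -170$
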